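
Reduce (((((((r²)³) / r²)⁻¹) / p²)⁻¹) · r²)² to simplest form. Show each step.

(((((((r²)³) / r²)⁻¹) / p²)⁻¹) · r²)²
= (((((((r²)³) / r²)⁻¹) / p²)⁻¹)²) · ((r²)²)    [power of a product]
= ((((((r²)³) / r²)⁻¹) / p²)⁻²) · ((r²)²)    [power of a power]
= ((((((r²)³) / r²)⁻¹)⁻²) / ((p²)⁻²)) · ((r²)²)    [power of a quotient]
= (((((r²)³) / r²)²) / ((p²)⁻²)) · ((r²)²)    [power of a power]
= (((((r²)³)²) / ((r²)²)) / ((p²)⁻²)) · ((r²)²)    [power of a quotient]
= ((((r²)⁶) / ((r²)²)) / ((p²)⁻²)) · ((r²)²)    [power of a power]
= ((r¹² / ((r²)²)) / ((p²)⁻²)) · ((r²)²)    [power of a power]
= ((r¹² / r⁴) / ((p²)⁻²)) · ((r²)²)    [power of a power]
= (r⁸ / ((p²)⁻²)) · ((r²)²)    [quotient of powers]
= (r⁸ / p⁻⁴) · ((r²)²)    [power of a power]
= (r⁸ / p⁻⁴) · r⁴    [power of a power]
= p⁴r¹²    [quotient of powers; product of powers]

p⁴r¹²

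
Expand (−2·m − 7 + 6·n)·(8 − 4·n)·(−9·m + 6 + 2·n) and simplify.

(−2·m − 7 + 6·n)·(8 − 4·n)·(−9·m + 6 + 2·n)
= (−16·m + 8·m·n − 56 + 28·n + 48·n − 24·n²)·(−9·m + 6 + 2·n)    [distributive law]
= (−16·m + 8·m·n − 56 + 76·n − 24·n²)·(−9·m + 6 + 2·n)    [combine like terms]
= 144·m² − 96·m − 32·m·n − 72·m²·n + 48·m·n + 16·m·n² + 504·m − 336 − 112·n − 684·m·n + 456·n + 152·n² + 216·m·n² − 144·n² − 48·n³    [distributive law]
= 144·m² + 408·m − 668·m·n − 72·m²·n + 232·m·n² − 336 + 344·n + 8·n² − 48·n³    [combine like terms]

144·m² + 408·m − 668·m·n − 72·m²·n + 232·m·n² − 336 + 344·n + 8·n² − 48·n³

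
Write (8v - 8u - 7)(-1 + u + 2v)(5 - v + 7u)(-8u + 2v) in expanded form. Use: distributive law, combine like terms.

(8v - 8u - 7)(-1 + u + 2v)(5 - v + 7u)(-8u + 2v)
= (-8v + 8uv + 16v² + 8u - 8u² - 16uv + 7 - 7u - 14v)(5 - v + 7u)(-8u + 2v)    [distributive law]
= (-22v - 8uv + 16v² + u - 8u² + 7)(5 - v + 7u)(-8u + 2v)    [combine like terms]
= (-110v + 22v² - 154uv - 40uv + 8uv² - 56u²v + 80v² - 16v³ + 112uv² + 5u - uv + 7u² - 40u² + 8u²v - 56u³ + 35 - 7v + 49u)(-8u + 2v)    [distributive law]
= (-117v + 102v² - 195uv + 120uv² - 48u²v - 16v³ + 54u - 33u² - 56u³ + 35)(-8u + 2v)    [combine like terms]
= 936uv - 234v² - 816uv² + 204v³ + 1560u²v - 390uv² - 960u²v² + 240uv³ + 384u³v - 96u²v² + 128uv³ - 32v⁴ - 432u² + 108uv + 264u³ - 66u²v + 448u⁴ - 112u³v - 280u + 70v    [distributive law]
= 1044uv - 234v² - 1206uv² + 204v³ + 1494u²v - 1056u²v² + 368uv³ + 272u³v - 32v⁴ - 432u² + 264u³ + 448u⁴ - 280u + 70v    [combine like terms]

1044uv - 234v² - 1206uv² + 204v³ + 1494u²v - 1056u²v² + 368uv³ + 272u³v - 32v⁴ - 432u² + 264u³ + 448u⁴ - 280u + 70v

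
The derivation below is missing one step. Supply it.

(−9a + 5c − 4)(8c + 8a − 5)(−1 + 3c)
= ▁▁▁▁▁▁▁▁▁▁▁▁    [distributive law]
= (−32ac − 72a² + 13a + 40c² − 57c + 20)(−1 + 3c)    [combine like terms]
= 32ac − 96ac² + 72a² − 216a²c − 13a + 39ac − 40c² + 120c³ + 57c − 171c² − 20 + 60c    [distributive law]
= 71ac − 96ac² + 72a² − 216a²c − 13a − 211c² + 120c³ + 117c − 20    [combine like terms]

By distributive law:

(−72ac − 72a² + 45a + 40c² + 40ac − 25c − 32c − 32a + 20)(−1 + 3c)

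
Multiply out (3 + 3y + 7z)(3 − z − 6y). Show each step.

9 + 18z − 9y − 45yz − 18y^2 − 7z^2

(3 + 3y + 7z)(3 − z − 6y)
= 9 − 3z − 18y + 9y − 3yz − 18y^2 + 21z − 7z^2 − 42yz    [distributive law]
= 9 + 18z − 9y − 45yz − 18y^2 − 7z^2    [combine like terms]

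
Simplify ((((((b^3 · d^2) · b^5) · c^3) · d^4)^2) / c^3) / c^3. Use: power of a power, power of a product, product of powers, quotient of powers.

b^16d^12

((((((b^3 · d^2) · b^5) · c^3) · d^4)^2) / c^3) / c^3
= ((((((b^3 · d^2) · b^5) · c^3)^2) · ((d^4)^2)) / c^3) / c^3    [power of a product]
= ((((((b^3 · d^2) · b^5)^2) · ((c^3)^2)) · ((d^4)^2)) / c^3) / c^3    [power of a product]
= ((((((b^3 · d^2)^2) · ((b^5)^2)) · ((c^3)^2)) · ((d^4)^2)) / c^3) / c^3    [power of a product]
= (((((((b^3)^2) · ((d^2)^2)) · ((b^5)^2)) · ((c^3)^2)) · ((d^4)^2)) / c^3) / c^3    [power of a product]
= (((((b^6 · ((d^2)^2)) · ((b^5)^2)) · ((c^3)^2)) · ((d^4)^2)) / c^3) / c^3    [power of a power]
= (((((b^6 · d^4) · ((b^5)^2)) · ((c^3)^2)) · ((d^4)^2)) / c^3) / c^3    [power of a power]
= (((((b^6 · d^4) · b^10) · ((c^3)^2)) · ((d^4)^2)) / c^3) / c^3    [power of a power]
= (((((b^6 · d^4) · b^10) · c^6) · ((d^4)^2)) / c^3) / c^3    [power of a power]
= (((((b^6 · d^4) · b^10) · c^6) · d^8) / c^3) / c^3    [power of a power]
= b^16d^12    [quotient of powers; product of powers]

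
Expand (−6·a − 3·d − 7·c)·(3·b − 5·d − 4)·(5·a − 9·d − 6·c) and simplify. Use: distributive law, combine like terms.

−90·a²·b + 117·a·b·d + 3·a·b·c + 150·a²·d − 195·a·d² − 5·a·c·d + 120·a² − 156·a·d − 4·a·c + 81·b·d² + 243·b·c·d − 135·d³ − 405·c·d² − 108·d² − 324·c·d + 126·b·c² − 210·c²·d − 168·c²

(−6·a − 3·d − 7·c)·(3·b − 5·d − 4)·(5·a − 9·d − 6·c)
= (−18·a·b + 30·a·d + 24·a − 9·b·d + 15·d² + 12·d − 21·b·c + 35·c·d + 28·c)·(5·a − 9·d − 6·c)    [distributive law]
= −90·a²·b + 162·a·b·d + 108·a·b·c + 150·a²·d − 270·a·d² − 180·a·c·d + 120·a² − 216·a·d − 144·a·c − 45·a·b·d + 81·b·d² + 54·b·c·d + 75·a·d² − 135·d³ − 90·c·d² + 60·a·d − 108·d² − 72·c·d − 105·a·b·c + 189·b·c·d + 126·b·c² + 175·a·c·d − 315·c·d² − 210·c²·d + 140·a·c − 252·c·d − 168·c²    [distributive law]
= −90·a²·b + 117·a·b·d + 3·a·b·c + 150·a²·d − 195·a·d² − 5·a·c·d + 120·a² − 156·a·d − 4·a·c + 81·b·d² + 243·b·c·d − 135·d³ − 405·c·d² − 108·d² − 324·c·d + 126·b·c² − 210·c²·d − 168·c²    [combine like terms]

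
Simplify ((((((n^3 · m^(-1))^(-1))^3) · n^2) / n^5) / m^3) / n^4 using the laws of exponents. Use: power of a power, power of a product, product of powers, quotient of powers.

((((((n^3 · m^(-1))^(-1))^3) · n^2) / n^5) / m^3) / n^4
= (((((n^3 · m^(-1))^(-3)) · n^2) / n^5) / m^3) / n^4    [power of a power]
= ((((((n^3)^(-3)) · ((m^(-1))^(-3))) · n^2) / n^5) / m^3) / n^4    [power of a product]
= ((((n^(-9) · ((m^(-1))^(-3))) · n^2) / n^5) / m^3) / n^4    [power of a power]
= ((((n^(-9) · m^3) · n^2) / n^5) / m^3) / n^4    [power of a power]
= n^(-16)    [quotient of powers; product of powers]

n^(-16)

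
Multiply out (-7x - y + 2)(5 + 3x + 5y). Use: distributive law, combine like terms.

(-7x - y + 2)(5 + 3x + 5y)
= -35x - 21x^2 - 35xy - 5y - 3xy - 5y^2 + 10 + 6x + 10y    [distributive law]
= -29x - 21x^2 - 38xy + 5y - 5y^2 + 10    [combine like terms]

-29x - 21x^2 - 38xy + 5y - 5y^2 + 10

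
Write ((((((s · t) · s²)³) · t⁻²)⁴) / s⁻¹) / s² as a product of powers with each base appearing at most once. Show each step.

s³⁵·t⁴

((((((s · t) · s²)³) · t⁻²)⁴) / s⁻¹) / s²
= ((((((s · t) · s²)³)⁴) · ((t⁻²)⁴)) / s⁻¹) / s²    [power of a product]
= (((((s · t) · s²)¹²) · ((t⁻²)⁴)) / s⁻¹) / s²    [power of a power]
= (((((s · t)¹²) · ((s²)¹²)) · ((t⁻²)⁴)) / s⁻¹) / s²    [power of a product]
= (((((s¹²) · (t¹²)) · ((s²)¹²)) · ((t⁻²)⁴)) / s⁻¹) / s²    [power of a product]
= ((((s¹² · t¹²) · s²⁴) · ((t⁻²)⁴)) / s⁻¹) / s²    [power of a power]
= ((((s¹² · t¹²) · s²⁴) · t⁻⁸) / s⁻¹) / s²    [power of a power]
= s³⁵·t⁴    [quotient of powers; product of powers]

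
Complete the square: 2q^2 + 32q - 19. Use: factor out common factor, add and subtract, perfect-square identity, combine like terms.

2q^2 + 32q - 19
= 2(q^2 + 16q) - 19    [factor out 2 from the q-terms]
= 2(q^2 + 16q + 64 - 64) - 19    [add and subtract 64 inside the bracket]
= 2(q + 8)^2 - 128 - 19    [perfect-square identity]
= 2(q + 8)^2 - 147    [combine constants]

2(q + 8)^2 - 147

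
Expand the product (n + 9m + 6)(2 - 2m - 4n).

-22n - 38mn - 4n² + 6m - 18m² + 12

(n + 9m + 6)(2 - 2m - 4n)
= 2n - 2mn - 4n² + 18m - 18m² - 36mn + 12 - 12m - 24n    [distributive law]
= -22n - 38mn - 4n² + 6m - 18m² + 12    [combine like terms]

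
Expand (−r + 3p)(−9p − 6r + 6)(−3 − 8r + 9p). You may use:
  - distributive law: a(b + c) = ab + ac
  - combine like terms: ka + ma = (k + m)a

−171pr + 126pr^2 + 135p^2r + 30r^2 − 48r^3 + 18r + 243p^2 − 243p^3 − 54p

(−r + 3p)(−9p − 6r + 6)(−3 − 8r + 9p)
= (9pr + 6r^2 − 6r − 27p^2 − 18pr + 18p)(−3 − 8r + 9p)    [distributive law]
= (−9pr + 6r^2 − 6r − 27p^2 + 18p)(−3 − 8r + 9p)    [combine like terms]
= 27pr + 72pr^2 − 81p^2r − 18r^2 − 48r^3 + 54pr^2 + 18r + 48r^2 − 54pr + 81p^2 + 216p^2r − 243p^3 − 54p − 144pr + 162p^2    [distributive law]
= −171pr + 126pr^2 + 135p^2r + 30r^2 − 48r^3 + 18r + 243p^2 − 243p^3 − 54p    [combine like terms]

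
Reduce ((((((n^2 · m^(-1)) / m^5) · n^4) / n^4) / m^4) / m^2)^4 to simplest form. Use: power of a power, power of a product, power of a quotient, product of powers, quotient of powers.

m^(-48)n^8

((((((n^2 · m^(-1)) / m^5) · n^4) / n^4) / m^4) / m^2)^4
= ((((((n^2 · m^(-1)) / m^5) · n^4) / n^4) / m^4)^4) / ((m^2)^4)    [power of a quotient]
= ((((((n^2 · m^(-1)) / m^5) · n^4) / n^4)^4) / ((m^4)^4)) / ((m^2)^4)    [power of a quotient]
= ((((((n^2 · m^(-1)) / m^5) · n^4)^4) / ((n^4)^4)) / ((m^4)^4)) / ((m^2)^4)    [power of a quotient]
= ((((((n^2 · m^(-1)) / m^5)^4) · ((n^4)^4)) / ((n^4)^4)) / ((m^4)^4)) / ((m^2)^4)    [power of a product]
= ((((((n^2 · m^(-1))^4) / ((m^5)^4)) · ((n^4)^4)) / ((n^4)^4)) / ((m^4)^4)) / ((m^2)^4)    [power of a quotient]
= (((((((n^2)^4) · ((m^(-1))^4)) / ((m^5)^4)) · ((n^4)^4)) / ((n^4)^4)) / ((m^4)^4)) / ((m^2)^4)    [power of a product]
= (((((n^8 · ((m^(-1))^4)) / ((m^5)^4)) · ((n^4)^4)) / ((n^4)^4)) / ((m^4)^4)) / ((m^2)^4)    [power of a power]
= (((((n^8 · m^(-4)) / ((m^5)^4)) · ((n^4)^4)) / ((n^4)^4)) / ((m^4)^4)) / ((m^2)^4)    [power of a power]
= (((((n^8 · m^(-4)) / m^20) · ((n^4)^4)) / ((n^4)^4)) / ((m^4)^4)) / ((m^2)^4)    [power of a power]
= (((((n^8 · m^(-4)) / m^20) · n^16) / ((n^4)^4)) / ((m^4)^4)) / ((m^2)^4)    [power of a power]
= (((((n^8 · m^(-4)) / m^20) · n^16) / n^16) / ((m^4)^4)) / ((m^2)^4)    [power of a power]
= (((((n^8 · m^(-4)) / m^20) · n^16) / n^16) / m^16) / ((m^2)^4)    [power of a power]
= (((((n^8 · m^(-4)) / m^20) · n^16) / n^16) / m^16) / m^8    [power of a power]
= m^(-48)n^8    [quotient of powers; product of powers]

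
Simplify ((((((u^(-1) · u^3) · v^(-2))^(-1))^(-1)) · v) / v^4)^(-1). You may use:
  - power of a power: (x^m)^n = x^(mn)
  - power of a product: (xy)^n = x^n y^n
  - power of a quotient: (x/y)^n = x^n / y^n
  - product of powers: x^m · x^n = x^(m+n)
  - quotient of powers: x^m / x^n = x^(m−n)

((((((u^(-1) · u^3) · v^(-2))^(-1))^(-1)) · v) / v^4)^(-1)
= ((((((u^(-1) · u^3) · v^(-2))^(-1))^(-1)) · v)^(-1)) / ((v^4)^(-1))    [power of a quotient]
= ((((((u^(-1) · u^3) · v^(-2))^(-1))^(-1))^(-1)) · (v^(-1))) / ((v^4)^(-1))    [power of a product]
= (((((u^(-1) · u^3) · v^(-2))^(-1))^1) · (v^(-1))) / ((v^4)^(-1))    [power of a power]
= ((((u^(-1) · u^3) · v^(-2))^(-1)) · (v^(-1))) / ((v^4)^(-1))    [power of a power]
= ((((u^(-1) · u^3)^(-1)) · ((v^(-2))^(-1))) · (v^(-1))) / ((v^4)^(-1))    [power of a product]
= (((((u^(-1))^(-1)) · ((u^3)^(-1))) · ((v^(-2))^(-1))) · (v^(-1))) / ((v^4)^(-1))    [power of a product]
= (((u · ((u^3)^(-1))) · ((v^(-2))^(-1))) · (v^(-1))) / ((v^4)^(-1))    [power of a power]
= (((u · u^(-3)) · ((v^(-2))^(-1))) · (v^(-1))) / ((v^4)^(-1))    [power of a power]
= ((u^(-2) · ((v^(-2))^(-1))) · (v^(-1))) / ((v^4)^(-1))    [product of powers]
= ((u^(-2) · v^2) · (v^(-1))) / ((v^4)^(-1))    [power of a power]
= ((u^(-2) · v^2) · v^(-1)) / v^(-4)    [power of a power]
= u^(-2)v^5    [quotient of powers; product of powers]

u^(-2)v^5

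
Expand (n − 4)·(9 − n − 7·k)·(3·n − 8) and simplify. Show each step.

47·n^2 − 212·n − 3·n^3 − 21·k·n^2 + 140·k·n + 288 − 224·k

(n − 4)·(9 − n − 7·k)·(3·n − 8)
= (9·n − n^2 − 7·k·n − 36 + 4·n + 28·k)·(3·n − 8)    [distributive law]
= (13·n − n^2 − 7·k·n − 36 + 28·k)·(3·n − 8)    [combine like terms]
= 39·n^2 − 104·n − 3·n^3 + 8·n^2 − 21·k·n^2 + 56·k·n − 108·n + 288 + 84·k·n − 224·k    [distributive law]
= 47·n^2 − 212·n − 3·n^3 − 21·k·n^2 + 140·k·n + 288 − 224·k    [combine like terms]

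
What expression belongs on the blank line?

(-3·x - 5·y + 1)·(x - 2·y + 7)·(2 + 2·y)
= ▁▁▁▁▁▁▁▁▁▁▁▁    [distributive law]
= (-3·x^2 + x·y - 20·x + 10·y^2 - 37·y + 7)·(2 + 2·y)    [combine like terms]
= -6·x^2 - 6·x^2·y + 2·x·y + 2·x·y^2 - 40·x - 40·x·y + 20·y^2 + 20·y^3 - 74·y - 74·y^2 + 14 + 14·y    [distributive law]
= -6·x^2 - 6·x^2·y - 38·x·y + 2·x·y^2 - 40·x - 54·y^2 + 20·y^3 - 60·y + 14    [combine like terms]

By distributive law:

(-3·x^2 + 6·x·y - 21·x - 5·x·y + 10·y^2 - 35·y + x - 2·y + 7)·(2 + 2·y)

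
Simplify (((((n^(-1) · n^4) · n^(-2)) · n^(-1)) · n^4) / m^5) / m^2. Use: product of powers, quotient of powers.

m^(-7)n^4

(((((n^(-1) · n^4) · n^(-2)) · n^(-1)) · n^4) / m^5) / m^2
= ((((n^3 · n^(-2)) · n^(-1)) · n^4) / m^5) / m^2    [product of powers]
= (((n · n^(-1)) · n^4) / m^5) / m^2    [product of powers]
= ((n^0 · n^4) / m^5) / m^2    [product of powers]
= (n^4 / m^5) / m^2    [product of powers]
= m^(-7)n^4    [quotient of powers; product of powers]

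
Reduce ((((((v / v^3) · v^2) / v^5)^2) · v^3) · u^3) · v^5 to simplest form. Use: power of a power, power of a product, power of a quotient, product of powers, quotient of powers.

u^3v^(-2)

((((((v / v^3) · v^2) / v^5)^2) · v^3) · u^3) · v^5
= ((((((v / v^3) · v^2)^2) / ((v^5)^2)) · v^3) · u^3) · v^5    [power of a quotient]
= ((((((v / v^3)^2) · ((v^2)^2)) / ((v^5)^2)) · v^3) · u^3) · v^5    [power of a product]
= ((((((v^2) / ((v^3)^2)) · ((v^2)^2)) / ((v^5)^2)) · v^3) · u^3) · v^5    [power of a quotient]
= (((((v^2 / v^6) · ((v^2)^2)) / ((v^5)^2)) · v^3) · u^3) · v^5    [power of a power]
= ((((v^(-4) · ((v^2)^2)) / ((v^5)^2)) · v^3) · u^3) · v^5    [quotient of powers]
= ((((v^(-4) · v^4) / ((v^5)^2)) · v^3) · u^3) · v^5    [power of a power]
= (((v^0 / ((v^5)^2)) · v^3) · u^3) · v^5    [product of powers]
= (((v^0 / v^10) · v^3) · u^3) · v^5    [power of a power]
= ((v^(-10) · v^3) · u^3) · v^5    [quotient of powers]
= (v^(-7) · u^3) · v^5    [product of powers]
= u^3v^(-2)    [product of powers]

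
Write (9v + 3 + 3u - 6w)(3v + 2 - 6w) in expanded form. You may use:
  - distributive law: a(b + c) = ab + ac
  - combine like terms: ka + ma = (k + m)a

(9v + 3 + 3u - 6w)(3v + 2 - 6w)
= 27v^2 + 18v - 54vw + 9v + 6 - 18w + 9uv + 6u - 18uw - 18vw - 12w + 36w^2    [distributive law]
= 27v^2 + 27v - 72vw + 6 - 30w + 9uv + 6u - 18uw + 36w^2    [combine like terms]

27v^2 + 27v - 72vw + 6 - 30w + 9uv + 6u - 18uw + 36w^2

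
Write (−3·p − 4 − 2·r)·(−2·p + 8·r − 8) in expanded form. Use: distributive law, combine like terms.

6·p^2 − 20·p·r + 32·p − 16·r + 32 − 16·r^2

(−3·p − 4 − 2·r)·(−2·p + 8·r − 8)
= 6·p^2 − 24·p·r + 24·p + 8·p − 32·r + 32 + 4·p·r − 16·r^2 + 16·r    [distributive law]
= 6·p^2 − 20·p·r + 32·p − 16·r + 32 − 16·r^2    [combine like terms]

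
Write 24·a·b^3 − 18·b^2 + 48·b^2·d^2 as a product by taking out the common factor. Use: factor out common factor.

24·a·b^3 − 18·b^2 + 48·b^2·d^2
= 6(4·a·b^3 − 3·b^2 + 8·b^2·d^2)    [factor out 6]
= 6·b^2(4·a·b − 3 + 8·d^2)    [factor out b^2]

6·b^2(4·a·b − 3 + 8·d^2)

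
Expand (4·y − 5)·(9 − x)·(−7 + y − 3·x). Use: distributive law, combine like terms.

−297·y + 36·y^2 − 75·x·y − 4·x·y^2 + 12·x^2·y + 315 + 100·x − 15·x^2

(4·y − 5)·(9 − x)·(−7 + y − 3·x)
= (36·y − 4·x·y − 45 + 5·x)·(−7 + y − 3·x)    [distributive law]
= −252·y + 36·y^2 − 108·x·y + 28·x·y − 4·x·y^2 + 12·x^2·y + 315 − 45·y + 135·x − 35·x + 5·x·y − 15·x^2    [distributive law]
= −297·y + 36·y^2 − 75·x·y − 4·x·y^2 + 12·x^2·y + 315 + 100·x − 15·x^2    [combine like terms]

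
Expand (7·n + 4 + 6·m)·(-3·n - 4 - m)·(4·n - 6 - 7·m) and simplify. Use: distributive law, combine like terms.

(7·n + 4 + 6·m)·(-3·n - 4 - m)·(4·n - 6 - 7·m)
= (-21·n² - 28·n - 7·m·n - 12·n - 16 - 4·m - 18·m·n - 24·m - 6·m²)·(4·n - 6 - 7·m)    [distributive law]
= (-21·n² - 40·n - 25·m·n - 16 - 28·m - 6·m²)·(4·n - 6 - 7·m)    [combine like terms]
= -84·n³ + 126·n² + 147·m·n² - 160·n² + 240·n + 280·m·n - 100·m·n² + 150·m·n + 175·m²·n - 64·n + 96 + 112·m - 112·m·n + 168·m + 196·m² - 24·m²·n + 36·m² + 42·m³    [distributive law]
= -84·n³ - 34·n² + 47·m·n² + 176·n + 318·m·n + 151·m²·n + 96 + 280·m + 232·m² + 42·m³    [combine like terms]

-84·n³ - 34·n² + 47·m·n² + 176·n + 318·m·n + 151·m²·n + 96 + 280·m + 232·m² + 42·m³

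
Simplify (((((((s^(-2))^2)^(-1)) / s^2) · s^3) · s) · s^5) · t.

(((((((s^(-2))^2)^(-1)) / s^2) · s^3) · s) · s^5) · t
= ((((((s^(-2))^(-2)) / s^2) · s^3) · s) · s^5) · t    [power of a power]
= ((((s^4 / s^2) · s^3) · s) · s^5) · t    [power of a power]
= (((s^2 · s^3) · s) · s^5) · t    [quotient of powers]
= ((s^5 · s) · s^5) · t    [product of powers]
= (s^6 · s^5) · t    [product of powers]
= s^11 · t    [product of powers]
= s^11t    [rearrange]

s^11t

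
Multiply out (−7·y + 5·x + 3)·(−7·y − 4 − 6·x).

(−7·y + 5·x + 3)·(−7·y − 4 − 6·x)
= 49·y^2 + 28·y + 42·x·y − 35·x·y − 20·x − 30·x^2 − 21·y − 12 − 18·x    [distributive law]
= 49·y^2 + 7·y + 7·x·y − 38·x − 30·x^2 − 12    [combine like terms]

49·y^2 + 7·y + 7·x·y − 38·x − 30·x^2 − 12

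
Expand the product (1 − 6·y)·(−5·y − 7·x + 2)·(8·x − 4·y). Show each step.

−108·x·y + 68·y^2 − 56·x^2 + 16·x − 8·y + 72·x·y^2 − 120·y^3 + 336·x^2·y

(1 − 6·y)·(−5·y − 7·x + 2)·(8·x − 4·y)
= (−5·y − 7·x + 2 + 30·y^2 + 42·x·y − 12·y)·(8·x − 4·y)    [distributive law]
= (−17·y − 7·x + 2 + 30·y^2 + 42·x·y)·(8·x − 4·y)    [combine like terms]
= −136·x·y + 68·y^2 − 56·x^2 + 28·x·y + 16·x − 8·y + 240·x·y^2 − 120·y^3 + 336·x^2·y − 168·x·y^2    [distributive law]
= −108·x·y + 68·y^2 − 56·x^2 + 16·x − 8·y + 72·x·y^2 − 120·y^3 + 336·x^2·y    [combine like terms]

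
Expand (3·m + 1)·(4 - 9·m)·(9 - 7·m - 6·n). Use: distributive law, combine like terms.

-m - 264·m² - 18·m·n + 189·m³ + 162·m²·n + 36 - 24·n

(3·m + 1)·(4 - 9·m)·(9 - 7·m - 6·n)
= (12·m - 27·m² + 4 - 9·m)·(9 - 7·m - 6·n)    [distributive law]
= (3·m - 27·m² + 4)·(9 - 7·m - 6·n)    [combine like terms]
= 27·m - 21·m² - 18·m·n - 243·m² + 189·m³ + 162·m²·n + 36 - 28·m - 24·n    [distributive law]
= -m - 264·m² - 18·m·n + 189·m³ + 162·m²·n + 36 - 24·n    [combine like terms]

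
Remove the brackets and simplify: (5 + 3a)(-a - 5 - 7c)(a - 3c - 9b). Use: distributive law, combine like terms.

-20a^2 + 25ac + 180ab - 25a + 75c + 225b + 105c^2 + 315bc - 3a^3 - 12a^2c + 27a^2b + 63ac^2 + 189abc

(5 + 3a)(-a - 5 - 7c)(a - 3c - 9b)
= (-5a - 25 - 35c - 3a^2 - 15a - 21ac)(a - 3c - 9b)    [distributive law]
= (-20a - 25 - 35c - 3a^2 - 21ac)(a - 3c - 9b)    [combine like terms]
= -20a^2 + 60ac + 180ab - 25a + 75c + 225b - 35ac + 105c^2 + 315bc - 3a^3 + 9a^2c + 27a^2b - 21a^2c + 63ac^2 + 189abc    [distributive law]
= -20a^2 + 25ac + 180ab - 25a + 75c + 225b + 105c^2 + 315bc - 3a^3 - 12a^2c + 27a^2b + 63ac^2 + 189abc    [combine like terms]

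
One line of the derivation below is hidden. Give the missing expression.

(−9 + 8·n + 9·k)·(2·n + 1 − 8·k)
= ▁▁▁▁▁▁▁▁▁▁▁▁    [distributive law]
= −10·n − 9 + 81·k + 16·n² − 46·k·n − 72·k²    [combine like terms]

After distributive law, the bracketed line is:

−18·n − 9 + 72·k + 16·n² + 8·n − 64·k·n + 18·k·n + 9·k − 72·k²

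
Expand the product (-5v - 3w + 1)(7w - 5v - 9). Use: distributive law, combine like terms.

(-5v - 3w + 1)(7w - 5v - 9)
= -35vw + 25v^2 + 45v - 21w^2 + 15vw + 27w + 7w - 5v - 9    [distributive law]
= -20vw + 25v^2 + 40v - 21w^2 + 34w - 9    [combine like terms]

-20vw + 25v^2 + 40v - 21w^2 + 34w - 9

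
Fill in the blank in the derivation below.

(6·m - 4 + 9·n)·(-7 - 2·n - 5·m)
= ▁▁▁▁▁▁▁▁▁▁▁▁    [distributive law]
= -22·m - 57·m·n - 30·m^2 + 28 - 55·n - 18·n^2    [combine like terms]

By distributive law:

-42·m - 12·m·n - 30·m^2 + 28 + 8·n + 20·m - 63·n - 18·n^2 - 45·m·n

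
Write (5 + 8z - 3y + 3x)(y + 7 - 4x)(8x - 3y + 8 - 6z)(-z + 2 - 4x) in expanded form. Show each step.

183xyz + 910xy + 356x^2y - 36y^2z + 48y^2 - 234xy^2 + 217yz - 466y - 88yz^2 - 868xz - 544x - 1328x^2 + 196z + 560 - 910z^2 - 1024x^2z + 160x^3 + 1542xz^2 + 122xyz^2 - 436x^2yz + 6y^2z^2 + 93xy^2z + 48yz^3 + 336z^3 - 584x^2z^2 + 832x^3z - 192xz^3 + 276x^2y^2 - 9y^3z + 18y^3 - 36xy^3 - 624x^3y + 384x^4

(5 + 8z - 3y + 3x)(y + 7 - 4x)(8x - 3y + 8 - 6z)(-z + 2 - 4x)
= (5y + 35 - 20x + 8yz + 56z - 32xz - 3y^2 - 21y + 12xy + 3xy + 21x - 12x^2)(8x - 3y + 8 - 6z)(-z + 2 - 4x)    [distributive law]
= (-16y + 35 + x + 8yz + 56z - 32xz - 3y^2 + 15xy - 12x^2)(8x - 3y + 8 - 6z)(-z + 2 - 4x)    [combine like terms]
= (-128xy + 48y^2 - 128y + 96yz + 280x - 105y + 280 - 210z + 8x^2 - 3xy + 8x - 6xz + 64xyz - 24y^2z + 64yz - 48yz^2 + 448xz - 168yz + 448z - 336z^2 - 256x^2z + 96xyz - 256xz + 192xz^2 - 24xy^2 + 9y^3 - 24y^2 + 18y^2z + 120x^2y - 45xy^2 + 120xy - 90xyz - 96x^3 + 36x^2y - 96x^2 + 72x^2z)(-z + 2 - 4x)    [distributive law]
= (-11xy + 24y^2 - 233y - 8yz + 288x + 280 + 238z - 88x^2 + 186xz + 70xyz - 6y^2z - 48yz^2 - 336z^2 - 184x^2z + 192xz^2 - 69xy^2 + 9y^3 + 156x^2y - 96x^3)(-z + 2 - 4x)    [combine like terms]
= 11xyz - 22xy + 44x^2y - 24y^2z + 48y^2 - 96xy^2 + 233yz - 466y + 932xy + 8yz^2 - 16yz + 32xyz - 288xz + 576x - 1152x^2 - 280z + 560 - 1120x - 238z^2 + 476z - 952xz + 88x^2z - 176x^2 + 352x^3 - 186xz^2 + 372xz - 744x^2z - 70xyz^2 + 140xyz - 280x^2yz + 6y^2z^2 - 12y^2z + 24xy^2z + 48yz^3 - 96yz^2 + 192xyz^2 + 336z^3 - 672z^2 + 1344xz^2 + 184x^2z^2 - 368x^2z + 736x^3z - 192xz^3 + 384xz^2 - 768x^2z^2 + 69xy^2z - 138xy^2 + 276x^2y^2 - 9y^3z + 18y^3 - 36xy^3 - 156x^2yz + 312x^2y - 624x^3y + 96x^3z - 192x^3 + 384x^4    [distributive law]
= 183xyz + 910xy + 356x^2y - 36y^2z + 48y^2 - 234xy^2 + 217yz - 466y - 88yz^2 - 868xz - 544x - 1328x^2 + 196z + 560 - 910z^2 - 1024x^2z + 160x^3 + 1542xz^2 + 122xyz^2 - 436x^2yz + 6y^2z^2 + 93xy^2z + 48yz^3 + 336z^3 - 584x^2z^2 + 832x^3z - 192xz^3 + 276x^2y^2 - 9y^3z + 18y^3 - 36xy^3 - 624x^3y + 384x^4    [combine like terms]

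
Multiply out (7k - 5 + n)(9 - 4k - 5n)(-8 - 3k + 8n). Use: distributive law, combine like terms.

(7k - 5 + n)(9 - 4k - 5n)(-8 - 3k + 8n)
= (63k - 28k^2 - 35kn - 45 + 20k + 25n + 9n - 4kn - 5n^2)(-8 - 3k + 8n)    [distributive law]
= (83k - 28k^2 - 39kn - 45 + 34n - 5n^2)(-8 - 3k + 8n)    [combine like terms]
= -664k - 249k^2 + 664kn + 224k^2 + 84k^3 - 224k^2n + 312kn + 117k^2n - 312kn^2 + 360 + 135k - 360n - 272n - 102kn + 272n^2 + 40n^2 + 15kn^2 - 40n^3    [distributive law]
= -529k - 25k^2 + 874kn + 84k^3 - 107k^2n - 297kn^2 + 360 - 632n + 312n^2 - 40n^3    [combine like terms]

-529k - 25k^2 + 874kn + 84k^3 - 107k^2n - 297kn^2 + 360 - 632n + 312n^2 - 40n^3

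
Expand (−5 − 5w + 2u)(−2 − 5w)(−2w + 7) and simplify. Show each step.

(−5 − 5w + 2u)(−2 − 5w)(−2w + 7)
= (10 + 25w + 10w + 25w^2 − 4u − 10uw)(−2w + 7)    [distributive law]
= (10 + 35w + 25w^2 − 4u − 10uw)(−2w + 7)    [combine like terms]
= −20w + 70 − 70w^2 + 245w − 50w^3 + 175w^2 + 8uw − 28u + 20uw^2 − 70uw    [distributive law]
= 225w + 70 + 105w^2 − 50w^3 − 62uw − 28u + 20uw^2    [combine like terms]

225w + 70 + 105w^2 − 50w^3 − 62uw − 28u + 20uw^2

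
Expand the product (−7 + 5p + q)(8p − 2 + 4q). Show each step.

(−7 + 5p + q)(8p − 2 + 4q)
= −56p + 14 − 28q + 40p^2 − 10p + 20pq + 8pq − 2q + 4q^2    [distributive law]
= −66p + 14 − 30q + 40p^2 + 28pq + 4q^2    [combine like terms]

−66p + 14 − 30q + 40p^2 + 28pq + 4q^2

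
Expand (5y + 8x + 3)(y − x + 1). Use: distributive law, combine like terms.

(5y + 8x + 3)(y − x + 1)
= 5y^2 − 5xy + 5y + 8xy − 8x^2 + 8x + 3y − 3x + 3    [distributive law]
= 5y^2 + 3xy + 8y − 8x^2 + 5x + 3    [combine like terms]

5y^2 + 3xy + 8y − 8x^2 + 5x + 3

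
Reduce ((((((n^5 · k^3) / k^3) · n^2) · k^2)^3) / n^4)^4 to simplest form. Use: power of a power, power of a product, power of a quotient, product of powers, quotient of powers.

((((((n^5 · k^3) / k^3) · n^2) · k^2)^3) / n^4)^4
= ((((((n^5 · k^3) / k^3) · n^2) · k^2)^3)^4) / ((n^4)^4)    [power of a quotient]
= (((((n^5 · k^3) / k^3) · n^2) · k^2)^12) / ((n^4)^4)    [power of a power]
= (((((n^5 · k^3) / k^3) · n^2)^12) · ((k^2)^12)) / ((n^4)^4)    [power of a product]
= (((((n^5 · k^3) / k^3)^12) · ((n^2)^12)) · ((k^2)^12)) / ((n^4)^4)    [power of a product]
= (((((n^5 · k^3)^12) / ((k^3)^12)) · ((n^2)^12)) · ((k^2)^12)) / ((n^4)^4)    [power of a quotient]
= ((((((n^5)^12) · ((k^3)^12)) / ((k^3)^12)) · ((n^2)^12)) · ((k^2)^12)) / ((n^4)^4)    [power of a product]
= ((((n^60 · ((k^3)^12)) / ((k^3)^12)) · ((n^2)^12)) · ((k^2)^12)) / ((n^4)^4)    [power of a power]
= ((((n^60 · k^36) / ((k^3)^12)) · ((n^2)^12)) · ((k^2)^12)) / ((n^4)^4)    [power of a power]
= ((((n^60 · k^36) / k^36) · ((n^2)^12)) · ((k^2)^12)) / ((n^4)^4)    [power of a power]
= ((((n^60 · k^36) / k^36) · n^24) · ((k^2)^12)) / ((n^4)^4)    [power of a power]
= ((((n^60 · k^36) / k^36) · n^24) · k^24) / ((n^4)^4)    [power of a power]
= ((((n^60 · k^36) / k^36) · n^24) · k^24) / n^16    [power of a power]
= k^24n^68    [quotient of powers; product of powers]

k^24n^68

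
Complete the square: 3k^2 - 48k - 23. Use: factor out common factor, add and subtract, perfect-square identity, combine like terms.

3(k - 8)^2 - 215

3k^2 - 48k - 23
= 3(k^2 - 16k) - 23    [factor out 3 from the k-terms]
= 3(k^2 - 16k + 64 - 64) - 23    [add and subtract 64 inside the bracket]
= 3(k - 8)^2 - 192 - 23    [perfect-square identity]
= 3(k - 8)^2 - 215    [combine constants]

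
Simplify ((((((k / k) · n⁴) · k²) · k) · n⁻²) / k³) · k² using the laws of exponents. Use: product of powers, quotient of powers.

((((((k / k) · n⁴) · k²) · k) · n⁻²) / k³) · k²
= (((((k⁰ · n⁴) · k²) · k) · n⁻²) / k³) · k²    [quotient of powers]
= k²n²    [quotient of powers; product of powers]

k²n²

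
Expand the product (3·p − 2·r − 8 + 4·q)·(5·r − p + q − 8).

17·p·r − 3·p² − p·q − 16·p − 10·r² + 18·q·r − 24·r − 40·q + 64 + 4·q²

(3·p − 2·r − 8 + 4·q)·(5·r − p + q − 8)
= 15·p·r − 3·p² + 3·p·q − 24·p − 10·r² + 2·p·r − 2·q·r + 16·r − 40·r + 8·p − 8·q + 64 + 20·q·r − 4·p·q + 4·q² − 32·q    [distributive law]
= 17·p·r − 3·p² − p·q − 16·p − 10·r² + 18·q·r − 24·r − 40·q + 64 + 4·q²    [combine like terms]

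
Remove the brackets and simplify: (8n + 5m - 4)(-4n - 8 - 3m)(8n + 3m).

(8n + 5m - 4)(-4n - 8 - 3m)(8n + 3m)
= (-32n^2 - 64n - 24mn - 20mn - 40m - 15m^2 + 16n + 32 + 12m)(8n + 3m)    [distributive law]
= (-32n^2 - 48n - 44mn - 28m - 15m^2 + 32)(8n + 3m)    [combine like terms]
= -256n^3 - 96mn^2 - 384n^2 - 144mn - 352mn^2 - 132m^2n - 224mn - 84m^2 - 120m^2n - 45m^3 + 256n + 96m    [distributive law]
= -256n^3 - 448mn^2 - 384n^2 - 368mn - 252m^2n - 84m^2 - 45m^3 + 256n + 96m    [combine like terms]

-256n^3 - 448mn^2 - 384n^2 - 368mn - 252m^2n - 84m^2 - 45m^3 + 256n + 96m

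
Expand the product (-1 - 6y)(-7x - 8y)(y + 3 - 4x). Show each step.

101xy + 21x - 28x^2 + 152y^2 + 24y - 150xy^2 - 168x^2y + 48y^3

(-1 - 6y)(-7x - 8y)(y + 3 - 4x)
= (7x + 8y + 42xy + 48y^2)(y + 3 - 4x)    [distributive law]
= 7xy + 21x - 28x^2 + 8y^2 + 24y - 32xy + 42xy^2 + 126xy - 168x^2y + 48y^3 + 144y^2 - 192xy^2    [distributive law]
= 101xy + 21x - 28x^2 + 152y^2 + 24y - 150xy^2 - 168x^2y + 48y^3    [combine like terms]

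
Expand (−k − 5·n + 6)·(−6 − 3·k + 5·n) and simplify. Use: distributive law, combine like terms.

−12·k + 3·k^2 + 10·k·n + 60·n − 25·n^2 − 36

(−k − 5·n + 6)·(−6 − 3·k + 5·n)
= 6·k + 3·k^2 − 5·k·n + 30·n + 15·k·n − 25·n^2 − 36 − 18·k + 30·n    [distributive law]
= −12·k + 3·k^2 + 10·k·n + 60·n − 25·n^2 − 36    [combine like terms]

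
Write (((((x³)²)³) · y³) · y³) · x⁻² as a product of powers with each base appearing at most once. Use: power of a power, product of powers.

(((((x³)²)³) · y³) · y³) · x⁻²
= ((((x³)⁶) · y³) · y³) · x⁻²    [power of a power]
= ((x¹⁸ · y³) · y³) · x⁻²    [power of a power]
= x¹⁶·y⁶    [product of powers]

x¹⁶·y⁶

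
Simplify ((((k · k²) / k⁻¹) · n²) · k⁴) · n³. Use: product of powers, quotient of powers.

((((k · k²) / k⁻¹) · n²) · k⁴) · n³
= (((k³ / k⁻¹) · n²) · k⁴) · n³    [product of powers]
= ((k⁴ · n²) · k⁴) · n³    [quotient of powers]
= k⁸n⁵    [product of powers]

k⁸n⁵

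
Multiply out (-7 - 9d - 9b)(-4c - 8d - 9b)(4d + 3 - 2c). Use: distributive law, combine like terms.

108cd + 84c - 56c^2 + 440d^2 + 168d + 711bd + 189b - 18bc - 72c^2d + 288d^3 + 612bd^2 - 162bcd - 72bc^2 + 324b^2d + 243b^2 - 162b^2c

(-7 - 9d - 9b)(-4c - 8d - 9b)(4d + 3 - 2c)
= (28c + 56d + 63b + 36cd + 72d^2 + 81bd + 36bc + 72bd + 81b^2)(4d + 3 - 2c)    [distributive law]
= (28c + 56d + 63b + 36cd + 72d^2 + 153bd + 36bc + 81b^2)(4d + 3 - 2c)    [combine like terms]
= 112cd + 84c - 56c^2 + 224d^2 + 168d - 112cd + 252bd + 189b - 126bc + 144cd^2 + 108cd - 72c^2d + 288d^3 + 216d^2 - 144cd^2 + 612bd^2 + 459bd - 306bcd + 144bcd + 108bc - 72bc^2 + 324b^2d + 243b^2 - 162b^2c    [distributive law]
= 108cd + 84c - 56c^2 + 440d^2 + 168d + 711bd + 189b - 18bc - 72c^2d + 288d^3 + 612bd^2 - 162bcd - 72bc^2 + 324b^2d + 243b^2 - 162b^2c    [combine like terms]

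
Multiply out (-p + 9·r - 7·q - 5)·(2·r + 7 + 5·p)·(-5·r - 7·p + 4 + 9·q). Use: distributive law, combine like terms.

(-p + 9·r - 7·q - 5)·(2·r + 7 + 5·p)·(-5·r - 7·p + 4 + 9·q)
= (-2·p·r - 7·p - 5·p^2 + 18·r^2 + 63·r + 45·p·r - 14·q·r - 49·q - 35·p·q - 10·r - 35 - 25·p)·(-5·r - 7·p + 4 + 9·q)    [distributive law]
= (43·p·r - 32·p - 5·p^2 + 18·r^2 + 53·r - 14·q·r - 49·q - 35·p·q - 35)·(-5·r - 7·p + 4 + 9·q)    [combine like terms]
= -215·p·r^2 - 301·p^2·r + 172·p·r + 387·p·q·r + 160·p·r + 224·p^2 - 128·p - 288·p·q + 25·p^2·r + 35·p^3 - 20·p^2 - 45·p^2·q - 90·r^3 - 126·p·r^2 + 72·r^2 + 162·q·r^2 - 265·r^2 - 371·p·r + 212·r + 477·q·r + 70·q·r^2 + 98·p·q·r - 56·q·r - 126·q^2·r + 245·q·r + 343·p·q - 196·q - 441·q^2 + 175·p·q·r + 245·p^2·q - 140·p·q - 315·p·q^2 + 175·r + 245·p - 140 - 315·q    [distributive law]
= -341·p·r^2 - 276·p^2·r - 39·p·r + 660·p·q·r + 204·p^2 + 117·p - 85·p·q + 35·p^3 + 200·p^2·q - 90·r^3 - 193·r^2 + 232·q·r^2 + 387·r + 666·q·r - 126·q^2·r - 511·q - 441·q^2 - 315·p·q^2 - 140    [combine like terms]

-341·p·r^2 - 276·p^2·r - 39·p·r + 660·p·q·r + 204·p^2 + 117·p - 85·p·q + 35·p^3 + 200·p^2·q - 90·r^3 - 193·r^2 + 232·q·r^2 + 387·r + 666·q·r - 126·q^2·r - 511·q - 441·q^2 - 315·p·q^2 - 140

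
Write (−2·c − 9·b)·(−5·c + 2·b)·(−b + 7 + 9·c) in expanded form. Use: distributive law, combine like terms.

(−2·c − 9·b)·(−5·c + 2·b)·(−b + 7 + 9·c)
= (10·c² − 4·b·c + 45·b·c − 18·b²)·(−b + 7 + 9·c)    [distributive law]
= (10·c² + 41·b·c − 18·b²)·(−b + 7 + 9·c)    [combine like terms]
= −10·b·c² + 70·c² + 90·c³ − 41·b²·c + 287·b·c + 369·b·c² + 18·b³ − 126·b² − 162·b²·c    [distributive law]
= 359·b·c² + 70·c² + 90·c³ − 203·b²·c + 287·b·c + 18·b³ − 126·b²    [combine like terms]

359·b·c² + 70·c² + 90·c³ − 203·b²·c + 287·b·c + 18·b³ − 126·b²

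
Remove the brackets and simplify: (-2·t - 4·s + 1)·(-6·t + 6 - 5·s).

(-2·t - 4·s + 1)·(-6·t + 6 - 5·s)
= 12·t^2 - 12·t + 10·s·t + 24·s·t - 24·s + 20·s^2 - 6·t + 6 - 5·s    [distributive law]
= 12·t^2 - 18·t + 34·s·t - 29·s + 20·s^2 + 6    [combine like terms]

12·t^2 - 18·t + 34·s·t - 29·s + 20·s^2 + 6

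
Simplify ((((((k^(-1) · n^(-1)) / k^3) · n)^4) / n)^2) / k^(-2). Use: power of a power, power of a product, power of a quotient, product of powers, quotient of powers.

((((((k^(-1) · n^(-1)) / k^3) · n)^4) / n)^2) / k^(-2)
= ((((((k^(-1) · n^(-1)) / k^3) · n)^4)^2) / (n^2)) / k^(-2)    [power of a quotient]
= (((((k^(-1) · n^(-1)) / k^3) · n)^8) / (n^2)) / k^(-2)    [power of a power]
= (((((k^(-1) · n^(-1)) / k^3)^8) · (n^8)) / (n^2)) / k^(-2)    [power of a product]
= (((((k^(-1) · n^(-1))^8) / ((k^3)^8)) · (n^8)) / (n^2)) / k^(-2)    [power of a quotient]
= ((((((k^(-1))^8) · ((n^(-1))^8)) / ((k^3)^8)) · (n^8)) / (n^2)) / k^(-2)    [power of a product]
= ((((k^(-8) · ((n^(-1))^8)) / ((k^3)^8)) · (n^8)) / (n^2)) / k^(-2)    [power of a power]
= ((((k^(-8) · n^(-8)) / ((k^3)^8)) · (n^8)) / (n^2)) / k^(-2)    [power of a power]
= ((((k^(-8) · n^(-8)) / k^24) · (n^8)) / (n^2)) / k^(-2)    [power of a power]
= k^(-30)·n^(-2)    [quotient of powers; product of powers]

k^(-30)·n^(-2)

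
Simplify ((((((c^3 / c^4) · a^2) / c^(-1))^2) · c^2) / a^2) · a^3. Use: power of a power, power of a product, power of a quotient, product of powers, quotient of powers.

a^5c^2

((((((c^3 / c^4) · a^2) / c^(-1))^2) · c^2) / a^2) · a^3
= ((((((c^3 / c^4) · a^2)^2) / ((c^(-1))^2)) · c^2) / a^2) · a^3    [power of a quotient]
= ((((((c^3 / c^4)^2) · ((a^2)^2)) / ((c^(-1))^2)) · c^2) / a^2) · a^3    [power of a product]
= (((((((c^3)^2) / ((c^4)^2)) · ((a^2)^2)) / ((c^(-1))^2)) · c^2) / a^2) · a^3    [power of a quotient]
= (((((c^6 / ((c^4)^2)) · ((a^2)^2)) / ((c^(-1))^2)) · c^2) / a^2) · a^3    [power of a power]
= (((((c^6 / c^8) · ((a^2)^2)) / ((c^(-1))^2)) · c^2) / a^2) · a^3    [power of a power]
= ((((c^(-2) · ((a^2)^2)) / ((c^(-1))^2)) · c^2) / a^2) · a^3    [quotient of powers]
= ((((c^(-2) · a^4) / ((c^(-1))^2)) · c^2) / a^2) · a^3    [power of a power]
= ((((c^(-2) · a^4) / c^(-2)) · c^2) / a^2) · a^3    [power of a power]
= a^5c^2    [quotient of powers; product of powers]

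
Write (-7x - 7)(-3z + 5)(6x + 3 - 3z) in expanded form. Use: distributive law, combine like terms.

126x^2z + 294xz - 63xz^2 - 210x^2 - 315x + 168z - 63z^2 - 105

(-7x - 7)(-3z + 5)(6x + 3 - 3z)
= (21xz - 35x + 21z - 35)(6x + 3 - 3z)    [distributive law]
= 126x^2z + 63xz - 63xz^2 - 210x^2 - 105x + 105xz + 126xz + 63z - 63z^2 - 210x - 105 + 105z    [distributive law]
= 126x^2z + 294xz - 63xz^2 - 210x^2 - 315x + 168z - 63z^2 - 105    [combine like terms]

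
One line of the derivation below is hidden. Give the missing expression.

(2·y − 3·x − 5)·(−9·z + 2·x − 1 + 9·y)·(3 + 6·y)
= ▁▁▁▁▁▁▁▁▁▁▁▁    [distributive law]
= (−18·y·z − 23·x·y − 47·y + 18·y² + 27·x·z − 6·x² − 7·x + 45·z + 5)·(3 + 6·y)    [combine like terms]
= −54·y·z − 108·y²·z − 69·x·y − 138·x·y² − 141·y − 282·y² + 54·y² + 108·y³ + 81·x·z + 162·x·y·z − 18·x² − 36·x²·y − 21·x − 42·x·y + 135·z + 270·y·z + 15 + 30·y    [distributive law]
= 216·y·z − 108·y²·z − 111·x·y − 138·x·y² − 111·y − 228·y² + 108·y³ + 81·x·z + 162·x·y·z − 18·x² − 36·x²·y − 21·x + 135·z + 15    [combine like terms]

Applying distributive law to the line above:

(−18·y·z + 4·x·y − 2·y + 18·y² + 27·x·z − 6·x² + 3·x − 27·x·y + 45·z − 10·x + 5 − 45·y)·(3 + 6·y)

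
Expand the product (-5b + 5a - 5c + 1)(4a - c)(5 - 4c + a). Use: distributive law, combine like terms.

(-5b + 5a - 5c + 1)(4a - c)(5 - 4c + a)
= (-20ab + 5bc + 20a^2 - 5ac - 20ac + 5c^2 + 4a - c)(5 - 4c + a)    [distributive law]
= (-20ab + 5bc + 20a^2 - 25ac + 5c^2 + 4a - c)(5 - 4c + a)    [combine like terms]
= -100ab + 80abc - 20a^2b + 25bc - 20bc^2 + 5abc + 100a^2 - 80a^2c + 20a^3 - 125ac + 100ac^2 - 25a^2c + 25c^2 - 20c^3 + 5ac^2 + 20a - 16ac + 4a^2 - 5c + 4c^2 - ac    [distributive law]
= -100ab + 85abc - 20a^2b + 25bc - 20bc^2 + 104a^2 - 105a^2c + 20a^3 - 142ac + 105ac^2 + 29c^2 - 20c^3 + 20a - 5c    [combine like terms]

-100ab + 85abc - 20a^2b + 25bc - 20bc^2 + 104a^2 - 105a^2c + 20a^3 - 142ac + 105ac^2 + 29c^2 - 20c^3 + 20a - 5c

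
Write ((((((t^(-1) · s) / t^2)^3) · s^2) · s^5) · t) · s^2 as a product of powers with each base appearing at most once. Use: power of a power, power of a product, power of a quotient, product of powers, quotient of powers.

((((((t^(-1) · s) / t^2)^3) · s^2) · s^5) · t) · s^2
= ((((((t^(-1) · s)^3) / ((t^2)^3)) · s^2) · s^5) · t) · s^2    [power of a quotient]
= (((((((t^(-1))^3) · (s^3)) / ((t^2)^3)) · s^2) · s^5) · t) · s^2    [power of a product]
= (((((t^(-3) · (s^3)) / ((t^2)^3)) · s^2) · s^5) · t) · s^2    [power of a power]
= (((((t^(-3) · s^3) / t^6) · s^2) · s^5) · t) · s^2    [power of a power]
= s^12·t^(-8)    [quotient of powers; product of powers]

s^12·t^(-8)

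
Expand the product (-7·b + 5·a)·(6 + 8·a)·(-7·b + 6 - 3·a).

(-7·b + 5·a)·(6 + 8·a)·(-7·b + 6 - 3·a)
= (-42·b - 56·a·b + 30·a + 40·a²)·(-7·b + 6 - 3·a)    [distributive law]
= 294·b² - 252·b + 126·a·b + 392·a·b² - 336·a·b + 168·a²·b - 210·a·b + 180·a - 90·a² - 280·a²·b + 240·a² - 120·a³    [distributive law]
= 294·b² - 252·b - 420·a·b + 392·a·b² - 112·a²·b + 180·a + 150·a² - 120·a³    [combine like terms]

294·b² - 252·b - 420·a·b + 392·a·b² - 112·a²·b + 180·a + 150·a² - 120·a³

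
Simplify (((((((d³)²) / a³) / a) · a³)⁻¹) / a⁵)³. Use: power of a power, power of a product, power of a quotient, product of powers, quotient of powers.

(((((((d³)²) / a³) / a) · a³)⁻¹) / a⁵)³
= (((((((d³)²) / a³) / a) · a³)⁻¹)³) / ((a⁵)³)    [power of a quotient]
= ((((((d³)²) / a³) / a) · a³)⁻³) / ((a⁵)³)    [power of a power]
= ((((((d³)²) / a³) / a)⁻³) · ((a³)⁻³)) / ((a⁵)³)    [power of a product]
= ((((((d³)²) / a³)⁻³) / (a⁻³)) · ((a³)⁻³)) / ((a⁵)³)    [power of a quotient]
= ((((((d³)²)⁻³) / ((a³)⁻³)) / (a⁻³)) · ((a³)⁻³)) / ((a⁵)³)    [power of a quotient]
= (((((d³)⁻⁶) / ((a³)⁻³)) / (a⁻³)) · ((a³)⁻³)) / ((a⁵)³)    [power of a power]
= (((d⁻¹⁸ / ((a³)⁻³)) / (a⁻³)) · ((a³)⁻³)) / ((a⁵)³)    [power of a power]
= (((d⁻¹⁸ / a⁻⁹) / (a⁻³)) · ((a³)⁻³)) / ((a⁵)³)    [power of a power]
= (((d⁻¹⁸ / a⁻⁹) / a⁻³) · a⁻⁹) / ((a⁵)³)    [power of a power]
= (((d⁻¹⁸ / a⁻⁹) / a⁻³) · a⁻⁹) / a¹⁵    [power of a power]
= a⁻¹²d⁻¹⁸    [quotient of powers; product of powers]

a⁻¹²d⁻¹⁸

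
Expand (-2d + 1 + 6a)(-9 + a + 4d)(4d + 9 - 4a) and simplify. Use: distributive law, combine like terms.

16d^2 + 162d - 102ad + 120ad^2 - 64a^2d - 32d^3 - 81 - 441a + 266a^2 - 24a^3

(-2d + 1 + 6a)(-9 + a + 4d)(4d + 9 - 4a)
= (18d - 2ad - 8d^2 - 9 + a + 4d - 54a + 6a^2 + 24ad)(4d + 9 - 4a)    [distributive law]
= (22d + 22ad - 8d^2 - 9 - 53a + 6a^2)(4d + 9 - 4a)    [combine like terms]
= 88d^2 + 198d - 88ad + 88ad^2 + 198ad - 88a^2d - 32d^3 - 72d^2 + 32ad^2 - 36d - 81 + 36a - 212ad - 477a + 212a^2 + 24a^2d + 54a^2 - 24a^3    [distributive law]
= 16d^2 + 162d - 102ad + 120ad^2 - 64a^2d - 32d^3 - 81 - 441a + 266a^2 - 24a^3    [combine like terms]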